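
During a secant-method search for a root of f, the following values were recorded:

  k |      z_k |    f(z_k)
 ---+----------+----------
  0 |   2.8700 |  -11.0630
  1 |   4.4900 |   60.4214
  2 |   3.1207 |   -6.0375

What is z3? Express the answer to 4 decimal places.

3.2451

z3 = 3.1207 − (-6.0375)·(3.1207 − 4.4900) / (-6.0375 − 60.4214)
   = 3.1207 − (8.267149)/(-66.458900) = 3.245095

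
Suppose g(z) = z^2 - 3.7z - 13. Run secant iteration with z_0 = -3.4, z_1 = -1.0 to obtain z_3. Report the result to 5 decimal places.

-2.23426

g(-3.4) = 11.1400000, g(-1.0) = -8.3000000
z_2 = -1.0000000 − (-8.3000000)·(-1.0000000 − (-3.4000000)) / (-8.3000000 − 11.1400000) = -1.0000000 − (-19.9200000)/(-19.4400000) = -2.0246914
g(-2.0246914) = -1.4092669
z_3 = -2.0246914 − (-1.4092669)·(-2.0246914 − (-1.0000000)) / (-1.4092669 − (-8.3000000)) = -2.0246914 − (1.4440636)/(6.8907331) = -2.2342574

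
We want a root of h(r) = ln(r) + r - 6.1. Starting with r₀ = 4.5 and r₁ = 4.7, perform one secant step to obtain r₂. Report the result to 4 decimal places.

4.5788

h(4.5) = -0.095923, h(4.7) = 0.147563
r₂ = 4.700000 − 0.147563·(4.700000 − 4.500000) / (0.147563 − (-0.095923)) = 4.700000 − (0.029513)/(0.243485) = 4.578791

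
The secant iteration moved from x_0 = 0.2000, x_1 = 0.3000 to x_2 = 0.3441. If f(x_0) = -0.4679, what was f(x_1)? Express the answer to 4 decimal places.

The secant line through (0.2000, -0.4679) and (0.3000, f(x_1)) crosses zero at x_2 = 0.3441.
So (0.2000, -0.4679), (0.3000, f(x_1)), (0.3441, 0) are collinear:
f(x_1) = -0.4679 · (0.3000 − 0.3441) / (0.2000 − 0.3441) = -0.4679 · (-0.044100)/(-0.144100) = -0.143195

-0.1432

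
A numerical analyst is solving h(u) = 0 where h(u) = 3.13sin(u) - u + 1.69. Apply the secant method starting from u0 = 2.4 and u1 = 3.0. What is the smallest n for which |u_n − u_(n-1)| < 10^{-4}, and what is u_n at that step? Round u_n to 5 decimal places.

h(2.4) = 1.4041998, h(3.0) = -0.8682944
u2 = 3.0000000 − (-0.8682944)·(0.6000000)/(-2.2724941) = 2.7707468;  |Δ| = 0.2292532
h(2.7707468) = 0.0535776
u3 = 2.7707468 − 0.0535776·(-0.2292532)/(0.9218720) = 2.7840706;  |Δ| = 0.0133238
h(2.7840706) = 0.0012857
u4 = 2.7840706 − 0.0012857·(0.0133238)/(-0.0522919) = 2.7843982;  |Δ| = 0.0003276
h(2.7843982) = -0.0000025
u5 = 2.7843982 − (-0.0000025)·(0.0003276)/(-0.0012882) = 2.7843975;  |Δ| = 0.0000006
|u5 − u4| = 0.0000006 < 10^{-4}

n = 5, u_n = 2.78440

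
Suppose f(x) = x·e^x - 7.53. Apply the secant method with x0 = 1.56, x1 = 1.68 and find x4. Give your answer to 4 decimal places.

1.5687

f(1.56) = -0.106239, f(1.68) = 1.484134
x2 = 1.680000 − 1.484134·(1.680000 − 1.560000) / (1.484134 − (-0.106239)) = 1.680000 − (0.178096)/(1.590373) = 1.568016
f(1.568016) = -0.008035
x3 = 1.568016 − (-0.008035)·(1.568016 − 1.680000) / (-0.008035 − 1.484134) = 1.568016 − (0.000900)/(-1.492169) = 1.568619
f(1.568619) = -0.000603
x4 = 1.568619 − (-0.000603)·(1.568619 − 1.568016) / (-0.000603 − (-0.008035)) = 1.568619 − (0.000000)/(0.007432) = 1.568668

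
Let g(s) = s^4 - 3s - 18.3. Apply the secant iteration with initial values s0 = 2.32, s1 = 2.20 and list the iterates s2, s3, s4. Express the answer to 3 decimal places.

2.234, 2.236, 2.236

g(2.32) = 3.71023, g(2.20) = -1.47440
s2 = 2.20000 − (-1.47440)·(2.20000 − 2.32000) / (-1.47440 − 3.71023) = 2.20000 − (0.17693)/(-5.18463) = 2.23413
g(2.23413) = -0.08913
s3 = 2.23413 − (-0.08913)·(2.23413 − 2.20000) / (-0.08913 − (-1.47440)) = 2.23413 − (-0.00304)/(1.38527) = 2.23632
g(2.23632) = 0.00237
s4 = 2.23632 − 0.00237·(2.23632 − 2.23413) / (0.00237 − (-0.08913)) = 2.23632 − (0.00001)/(0.09150) = 2.23626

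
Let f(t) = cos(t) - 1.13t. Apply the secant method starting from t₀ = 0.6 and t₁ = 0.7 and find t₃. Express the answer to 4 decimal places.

f(0.6) = 0.147336, f(0.7) = -0.026158
t₂ = 0.700000 − (-0.026158)·(0.700000 − 0.600000) / (-0.026158 − 0.147336) = 0.700000 − (-0.002616)/(-0.173493) = 0.684923
f(0.684923) = 0.000505
t₃ = 0.684923 − 0.000505·(0.684923 − 0.700000) / (0.000505 − (-0.026158)) = 0.684923 − (-0.000008)/(0.026663) = 0.685208

0.6852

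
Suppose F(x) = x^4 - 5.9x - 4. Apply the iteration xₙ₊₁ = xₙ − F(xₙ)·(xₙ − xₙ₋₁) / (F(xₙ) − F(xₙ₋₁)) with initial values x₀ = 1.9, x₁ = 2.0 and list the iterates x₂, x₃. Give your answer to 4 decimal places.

1.9916, 1.9923

F(1.9) = -2.177900, F(2.0) = 0.200000
x₂ = 2.000000 − 0.200000·(2.000000 − 1.900000) / (0.200000 − (-2.177900)) = 2.000000 − (0.020000)/(2.377900) = 1.991589
F(1.991589) = -0.017828
x₃ = 1.991589 − (-0.017828)·(1.991589 − 2.000000) / (-0.017828 − 0.200000) = 1.991589 − (0.000150)/(-0.217828) = 1.992278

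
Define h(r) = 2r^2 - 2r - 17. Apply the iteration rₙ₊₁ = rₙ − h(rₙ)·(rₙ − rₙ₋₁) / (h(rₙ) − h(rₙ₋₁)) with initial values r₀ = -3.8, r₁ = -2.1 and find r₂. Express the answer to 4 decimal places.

h(-3.8) = 19.480000, h(-2.1) = -3.980000
r₂ = -2.100000 − (-3.980000)·(-2.100000 − (-3.800000)) / (-3.980000 − 19.480000) = -2.100000 − (-6.766000)/(-23.460000) = -2.388406

-2.3884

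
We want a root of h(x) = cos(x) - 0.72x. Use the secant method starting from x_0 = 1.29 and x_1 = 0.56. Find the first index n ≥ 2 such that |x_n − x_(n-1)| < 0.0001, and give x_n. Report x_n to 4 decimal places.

n = 5, x_n = 0.8824

h(1.29) = -0.651679, h(0.56) = 0.444055
x_2 = 0.560000 − 0.444055·(-0.730000)/(1.095734) = 0.855838;  |Δ| = 0.295838
h(0.855838) = 0.039382
x_3 = 0.855838 − 0.039382·(0.295838)/(-0.404673) = 0.884629;  |Δ| = 0.028790
h(0.884629) = -0.003356
x_4 = 0.884629 − (-0.003356)·(0.028790)/(-0.042738) = 0.882368;  |Δ| = 0.002261
h(0.882368) = 0.000019
x_5 = 0.882368 − 0.000019·(-0.002261)/(0.003375) = 0.882381;  |Δ| = 0.000013
|x_5 − x_4| = 0.000013 < 0.0001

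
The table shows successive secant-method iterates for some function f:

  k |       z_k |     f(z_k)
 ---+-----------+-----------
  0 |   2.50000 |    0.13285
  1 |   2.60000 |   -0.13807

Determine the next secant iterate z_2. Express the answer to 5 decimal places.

z_2 = 2.60000 − (-0.13807)·(2.60000 − 2.50000) / (-0.13807 − 0.13285)
   = 2.60000 − (-0.0138070)/(-0.2709200) = 2.5490366

2.54904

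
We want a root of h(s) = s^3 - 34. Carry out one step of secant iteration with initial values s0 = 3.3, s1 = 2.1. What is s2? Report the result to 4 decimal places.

3.2129

h(3.3) = 1.937000, h(2.1) = -24.739000
s2 = 2.100000 − (-24.739000)·(2.100000 − 3.300000) / (-24.739000 − 1.937000) = 2.100000 − (29.686800)/(-26.676000) = 3.212865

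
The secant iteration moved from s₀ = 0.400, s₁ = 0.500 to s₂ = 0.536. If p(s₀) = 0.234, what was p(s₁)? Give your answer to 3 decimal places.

0.062

The secant line through (0.400, 0.234) and (0.500, p(s₁)) crosses zero at s₂ = 0.536.
So (0.400, 0.234), (0.500, p(s₁)), (0.536, 0) are collinear:
p(s₁) = 0.234 · (0.500 − 0.536) / (0.400 − 0.536) = 0.234 · (-0.03600)/(-0.13600) = 0.06194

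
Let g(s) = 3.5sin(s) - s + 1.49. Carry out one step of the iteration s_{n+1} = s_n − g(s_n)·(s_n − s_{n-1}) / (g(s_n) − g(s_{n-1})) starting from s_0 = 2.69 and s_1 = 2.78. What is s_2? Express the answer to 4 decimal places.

g(2.69) = 0.327397, g(2.78) = -0.051825
s_2 = 2.780000 − (-0.051825)·(2.780000 − 2.690000) / (-0.051825 − 0.327397) = 2.780000 − (-0.004664)/(-0.379222) = 2.767701

2.7677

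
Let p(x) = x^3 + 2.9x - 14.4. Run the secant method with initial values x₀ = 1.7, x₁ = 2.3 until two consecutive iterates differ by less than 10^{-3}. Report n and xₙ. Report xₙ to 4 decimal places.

p(1.7) = -4.557000, p(2.3) = 4.437000
x₂ = 2.300000 − 4.437000·(0.600000)/(8.994000) = 2.004003;  |Δ| = 0.295997
p(2.004003) = -0.540264
x₃ = 2.004003 − (-0.540264)·(-0.295997)/(-4.977264) = 2.036132;  |Δ| = 0.032129
p(2.036132) = -0.053751
x₄ = 2.036132 − (-0.053751)·(0.032129)/(0.486513) = 2.039682;  |Δ| = 0.003550
p(2.039682) = 0.000770
x₅ = 2.039682 − 0.000770·(0.003550)/(0.054521) = 2.039632;  |Δ| = 0.000050
|x₅ − x₄| = 0.000050 < 10^{-3}

n = 5, xₙ = 2.0396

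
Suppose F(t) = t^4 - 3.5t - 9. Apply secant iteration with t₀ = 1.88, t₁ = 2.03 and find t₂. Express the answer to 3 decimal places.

F(1.88) = -3.08802, F(2.03) = 0.87682
t₂ = 2.03000 − 0.87682·(2.03000 − 1.88000) / (0.87682 − (-3.08802)) = 2.03000 − (0.13152)/(3.96483) = 1.99683

1.997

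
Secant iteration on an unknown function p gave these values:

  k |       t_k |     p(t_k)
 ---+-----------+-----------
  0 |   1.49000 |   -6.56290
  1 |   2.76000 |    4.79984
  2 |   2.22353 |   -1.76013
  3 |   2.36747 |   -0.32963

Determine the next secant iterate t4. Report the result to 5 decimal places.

t4 = 2.36747 − (-0.32963)·(2.36747 − 2.22353) / (-0.32963 − (-1.76013))
   = 2.36747 − (-0.0474469)/(1.4305000) = 2.4006381

2.40064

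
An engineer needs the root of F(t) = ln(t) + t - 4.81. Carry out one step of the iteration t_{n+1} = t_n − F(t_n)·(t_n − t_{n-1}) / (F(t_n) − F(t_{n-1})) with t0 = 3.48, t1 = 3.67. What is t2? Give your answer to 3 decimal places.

3.545

F(3.48) = -0.08297, F(3.67) = 0.16019
t2 = 3.67000 − 0.16019·(3.67000 − 3.48000) / (0.16019 − (-0.08297)) = 3.67000 − (0.03044)/(0.24316) = 3.54483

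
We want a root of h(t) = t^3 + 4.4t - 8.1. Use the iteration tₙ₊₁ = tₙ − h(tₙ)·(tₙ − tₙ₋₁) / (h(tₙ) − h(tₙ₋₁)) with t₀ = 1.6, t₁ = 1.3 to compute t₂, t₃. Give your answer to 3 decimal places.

1.317, 1.319

h(1.6) = 3.03600, h(1.3) = -0.18300
t₂ = 1.30000 − (-0.18300)·(1.30000 − 1.60000) / (-0.18300 − 3.03600) = 1.30000 − (0.05490)/(-3.21900) = 1.31705
h(1.31705) = -0.02035
t₃ = 1.31705 − (-0.02035)·(1.31705 − 1.30000) / (-0.02035 − (-0.18300)) = 1.31705 − (-0.00035)/(0.16265) = 1.31919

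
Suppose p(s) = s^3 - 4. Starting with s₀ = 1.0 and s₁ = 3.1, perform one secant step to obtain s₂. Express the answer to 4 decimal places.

p(1.0) = -3.000000, p(3.1) = 25.791000
s₂ = 3.100000 − 25.791000·(3.100000 − 1.000000) / (25.791000 − (-3.000000)) = 3.100000 − (54.161100)/(28.791000) = 1.218818

1.2188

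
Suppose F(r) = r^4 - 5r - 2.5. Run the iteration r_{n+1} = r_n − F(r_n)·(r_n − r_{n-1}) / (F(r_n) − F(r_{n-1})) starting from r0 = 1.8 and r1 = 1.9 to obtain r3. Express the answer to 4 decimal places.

F(1.8) = -1.002400, F(1.9) = 1.032100
r2 = 1.900000 − 1.032100·(1.900000 − 1.800000) / (1.032100 − (-1.002400)) = 1.900000 − (0.103210)/(2.034500) = 1.849270
F(1.849270) = -0.051319
r3 = 1.849270 − (-0.051319)·(1.849270 − 1.900000) / (-0.051319 − 1.032100) = 1.849270 − (0.002603)/(-1.083419) = 1.851673

1.8517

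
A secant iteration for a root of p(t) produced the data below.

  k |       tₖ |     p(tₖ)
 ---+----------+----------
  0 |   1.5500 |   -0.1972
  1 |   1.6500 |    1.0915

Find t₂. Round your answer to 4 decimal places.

t₂ = 1.6500 − 1.0915·(1.6500 − 1.5500) / (1.0915 − (-0.1972))
   = 1.6500 − (0.109150)/(1.288700) = 1.565302

1.5653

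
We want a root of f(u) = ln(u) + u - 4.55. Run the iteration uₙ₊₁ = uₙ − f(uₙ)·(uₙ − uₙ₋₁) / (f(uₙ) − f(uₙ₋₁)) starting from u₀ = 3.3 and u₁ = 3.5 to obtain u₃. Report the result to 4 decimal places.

3.3431

f(3.3) = -0.056078, f(3.5) = 0.202763
u₂ = 3.500000 − 0.202763·(3.500000 − 3.300000) / (0.202763 − (-0.056078)) = 3.500000 − (0.040553)/(0.258841) = 3.343330
f(3.343330) = 0.000297
u₃ = 3.343330 − 0.000297·(3.343330 − 3.500000) / (0.000297 − 0.202763) = 3.343330 − (-0.000047)/(-0.202466) = 3.343100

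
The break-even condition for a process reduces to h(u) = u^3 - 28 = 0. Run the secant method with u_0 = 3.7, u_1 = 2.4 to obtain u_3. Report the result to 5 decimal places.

3.07079

h(3.7) = 22.6530000, h(2.4) = -14.1760000
u_2 = 2.4000000 − (-14.1760000)·(2.4000000 − 3.7000000) / (-14.1760000 − 22.6530000) = 2.4000000 − (18.4288000)/(-36.8290000) = 2.9003883
h(2.9003883) = -3.6012024
u_3 = 2.9003883 − (-3.6012024)·(2.9003883 − 2.4000000) / (-3.6012024 − (-14.1760000)) = 2.9003883 − (-1.8019995)/(10.5747976) = 3.0707934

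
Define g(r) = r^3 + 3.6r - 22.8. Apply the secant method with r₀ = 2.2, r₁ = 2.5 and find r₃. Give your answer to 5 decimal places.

2.41582

g(2.2) = -4.2320000, g(2.5) = 1.8250000
r₂ = 2.5000000 − 1.8250000·(2.5000000 − 2.2000000) / (1.8250000 − (-4.2320000)) = 2.5000000 − (0.5475000)/(6.0570000) = 2.4096087
g(2.4096087) = -0.1347043
r₃ = 2.4096087 − (-0.1347043)·(2.4096087 − 2.5000000) / (-0.1347043 − 1.8250000) = 2.4096087 − (0.0121761)/(-1.9597043) = 2.4158219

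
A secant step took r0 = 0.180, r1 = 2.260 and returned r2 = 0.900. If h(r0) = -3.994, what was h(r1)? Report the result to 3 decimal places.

7.544

The secant line through (0.180, -3.994) and (2.260, h(r1)) crosses zero at r2 = 0.900.
So (0.180, -3.994), (2.260, h(r1)), (0.900, 0) are collinear:
h(r1) = -3.994 · (2.260 − 0.900) / (0.180 − 0.900) = -3.994 · (1.36000)/(-0.72000) = 7.54422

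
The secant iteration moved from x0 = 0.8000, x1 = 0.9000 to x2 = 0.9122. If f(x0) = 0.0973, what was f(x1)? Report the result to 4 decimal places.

0.0106

The secant line through (0.8000, 0.0973) and (0.9000, f(x1)) crosses zero at x2 = 0.9122.
So (0.8000, 0.0973), (0.9000, f(x1)), (0.9122, 0) are collinear:
f(x1) = 0.0973 · (0.9000 − 0.9122) / (0.8000 − 0.9122) = 0.0973 · (-0.012200)/(-0.112200) = 0.010580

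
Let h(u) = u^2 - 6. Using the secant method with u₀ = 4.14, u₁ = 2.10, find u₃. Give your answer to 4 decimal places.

2.4569

h(4.14) = 11.139600, h(2.10) = -1.590000
u₂ = 2.100000 − (-1.590000)·(2.100000 − 4.140000) / (-1.590000 − 11.139600) = 2.100000 − (3.243600)/(-12.729600) = 2.354808
h(2.354808) = -0.454881
u₃ = 2.354808 − (-0.454881)·(2.354808 − 2.100000) / (-0.454881 − (-1.590000)) = 2.354808 − (-0.115907)/(1.135119) = 2.456918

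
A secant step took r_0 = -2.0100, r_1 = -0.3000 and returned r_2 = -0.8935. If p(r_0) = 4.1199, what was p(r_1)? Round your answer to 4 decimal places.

-2.1900

The secant line through (-2.0100, 4.1199) and (-0.3000, p(r_1)) crosses zero at r_2 = -0.8935.
So (-2.0100, 4.1199), (-0.3000, p(r_1)), (-0.8935, 0) are collinear:
p(r_1) = 4.1199 · (-0.3000 − (-0.8935)) / (-2.0100 − (-0.8935)) = 4.1199 · (0.593500)/(-1.116500) = -2.190023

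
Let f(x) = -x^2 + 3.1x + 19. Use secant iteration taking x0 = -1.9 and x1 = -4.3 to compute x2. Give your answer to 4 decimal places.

f(-1.9) = 9.500000, f(-4.3) = -12.820000
x2 = -4.300000 − (-12.820000)·(-4.300000 − (-1.900000)) / (-12.820000 − 9.500000) = -4.300000 − (30.768000)/(-22.320000) = -2.921505

-2.9215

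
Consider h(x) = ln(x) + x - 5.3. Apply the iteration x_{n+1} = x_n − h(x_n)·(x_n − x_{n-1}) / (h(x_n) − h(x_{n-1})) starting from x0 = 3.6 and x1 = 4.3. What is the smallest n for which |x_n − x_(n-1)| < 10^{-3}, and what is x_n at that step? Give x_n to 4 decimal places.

n = 4, x_n = 3.9311

h(3.6) = -0.419066, h(4.3) = 0.458615
x2 = 4.300000 − 0.458615·(0.700000)/(0.877681) = 3.934229;  |Δ| = 0.365771
h(3.934229) = 0.003944
x3 = 3.934229 − 0.003944·(-0.365771)/(-0.454671) = 3.931056;  |Δ| = 0.003173
h(3.931056) = -0.000036
x4 = 3.931056 − (-0.000036)·(-0.003173)/(-0.003979) = 3.931085;  |Δ| = 0.000028
|x4 − x3| = 0.000028 < 10^{-3}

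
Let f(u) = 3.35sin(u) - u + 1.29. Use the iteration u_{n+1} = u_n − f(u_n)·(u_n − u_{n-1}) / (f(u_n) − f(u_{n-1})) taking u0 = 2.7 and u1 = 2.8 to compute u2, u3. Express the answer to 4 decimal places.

2.7053, 2.7054

f(2.7) = 0.021723, f(2.8) = -0.387790
u2 = 2.800000 − (-0.387790)·(2.800000 − 2.700000) / (-0.387790 − 0.021723) = 2.800000 − (-0.038779)/(-0.409512) = 2.705305
f(2.705305) = 0.000333
u3 = 2.705305 − 0.000333·(2.705305 − 2.800000) / (0.000333 − (-0.387790)) = 2.705305 − (-0.000031)/(0.388122) = 2.705386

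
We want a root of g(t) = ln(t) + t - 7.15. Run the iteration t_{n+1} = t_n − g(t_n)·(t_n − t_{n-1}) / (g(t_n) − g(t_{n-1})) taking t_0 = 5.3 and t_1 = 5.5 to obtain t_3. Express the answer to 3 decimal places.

g(5.3) = -0.18229, g(5.5) = 0.05475
t_2 = 5.50000 − 0.05475·(5.50000 − 5.30000) / (0.05475 − (-0.18229)) = 5.50000 − (0.01095)/(0.23704) = 5.45381
g(5.45381) = 0.00012
t_3 = 5.45381 − 0.00012·(5.45381 − 5.50000) / (0.00012 − 0.05475) = 5.45381 − (-0.00001)/(-0.05463) = 5.45370

5.454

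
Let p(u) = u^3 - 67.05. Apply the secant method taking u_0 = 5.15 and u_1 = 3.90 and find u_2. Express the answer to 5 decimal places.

p(5.15) = 69.5408750, p(3.90) = -7.7310000
u_2 = 3.9000000 − (-7.7310000)·(3.9000000 − 5.1500000) / (-7.7310000 − 69.5408750) = 3.9000000 − (9.6637500)/(-77.2718750) = 4.0250617

4.02506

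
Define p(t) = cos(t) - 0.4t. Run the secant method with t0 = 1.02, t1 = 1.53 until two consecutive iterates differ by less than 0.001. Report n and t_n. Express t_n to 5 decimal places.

p(1.02) = 0.1153660, p(1.53) = -0.5712150
t2 = 1.5300000 − (-0.5712150)·(0.5100000)/(-0.6865809) = 1.1056951;  |Δ| = 0.4243049
p(1.1056951) = 0.0062352
t3 = 1.1056951 − 0.0062352·(-0.4243049)/(0.5774502) = 1.1102767;  |Δ| = 0.0045816
p(1.1102767) = 0.0003030
t4 = 1.1102767 − 0.0003030·(0.0045816)/(-0.0059322) = 1.1105107;  |Δ| = 0.0002340
|t4 − t3| = 0.0002340 < 0.001

n = 4, t_n = 1.11051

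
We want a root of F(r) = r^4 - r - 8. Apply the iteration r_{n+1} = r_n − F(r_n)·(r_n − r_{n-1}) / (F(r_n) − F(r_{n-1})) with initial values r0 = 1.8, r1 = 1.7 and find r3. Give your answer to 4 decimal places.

1.7680

F(1.8) = 0.697600, F(1.7) = -1.347900
r2 = 1.700000 − (-1.347900)·(1.700000 − 1.800000) / (-1.347900 − 0.697600) = 1.700000 − (0.134790)/(-2.045500) = 1.765896
F(1.765896) = -0.041551
r3 = 1.765896 − (-0.041551)·(1.765896 − 1.700000) / (-0.041551 − (-1.347900)) = 1.765896 − (-0.002738)/(1.306349) = 1.767992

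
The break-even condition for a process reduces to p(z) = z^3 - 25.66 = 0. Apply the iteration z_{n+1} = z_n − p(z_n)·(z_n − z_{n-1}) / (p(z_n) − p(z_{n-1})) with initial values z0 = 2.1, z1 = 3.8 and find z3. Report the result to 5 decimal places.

p(2.1) = -16.3990000, p(3.8) = 29.2120000
z2 = 3.8000000 − 29.2120000·(3.8000000 − 2.1000000) / (29.2120000 − (-16.3990000)) = 3.8000000 − (49.6604000)/(45.6110000) = 2.7112188
p(2.7112188) = -5.7306243
z3 = 2.7112188 − (-5.7306243)·(2.7112188 − 3.8000000) / (-5.7306243 − 29.2120000) = 2.7112188 − (6.2393961)/(-34.9426243) = 2.8897800

2.88978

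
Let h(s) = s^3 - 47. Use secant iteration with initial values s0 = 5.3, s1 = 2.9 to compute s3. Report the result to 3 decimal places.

3.674

h(5.3) = 101.87700, h(2.9) = -22.61100
s2 = 2.90000 − (-22.61100)·(2.90000 − 5.30000) / (-22.61100 − 101.87700) = 2.90000 − (54.26640)/(-124.48800) = 3.33592
h(3.33592) = -9.87678
s3 = 3.33592 − (-9.87678)·(3.33592 − 2.90000) / (-9.87678 − (-22.61100)) = 3.33592 − (-4.30546)/(12.73422) = 3.67402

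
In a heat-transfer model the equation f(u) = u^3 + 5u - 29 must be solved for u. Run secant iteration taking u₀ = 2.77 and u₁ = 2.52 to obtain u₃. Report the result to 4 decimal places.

f(2.77) = 6.103933, f(2.52) = -0.396992
u₂ = 2.520000 − (-0.396992)·(2.520000 − 2.770000) / (-0.396992 − 6.103933) = 2.520000 − (0.099248)/(-6.500925) = 2.535267
f(2.535267) = -0.028043
u₃ = 2.535267 − (-0.028043)·(2.535267 − 2.520000) / (-0.028043 − (-0.396992)) = 2.535267 − (-0.000428)/(0.368949) = 2.536427

2.5364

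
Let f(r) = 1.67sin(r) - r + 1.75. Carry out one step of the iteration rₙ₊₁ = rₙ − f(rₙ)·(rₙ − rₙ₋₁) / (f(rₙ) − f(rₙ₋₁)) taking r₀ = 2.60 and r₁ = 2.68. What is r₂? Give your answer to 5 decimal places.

f(2.60) = 0.0108873, f(2.68) = -0.1862243
r₂ = 2.6800000 − (-0.1862243)·(2.6800000 − 2.6000000) / (-0.1862243 − 0.0108873) = 2.6800000 − (-0.0148979)/(-0.1971116) = 2.6044187

2.60442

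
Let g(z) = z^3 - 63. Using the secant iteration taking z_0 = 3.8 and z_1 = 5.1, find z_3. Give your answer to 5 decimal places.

3.96882

g(3.8) = -8.1280000, g(5.1) = 69.6510000
z_2 = 5.1000000 − 69.6510000·(5.1000000 − 3.8000000) / (69.6510000 − (-8.1280000)) = 5.1000000 − (90.5463000)/(77.7790000) = 3.9358516
g(3.9358516) = -2.0300079
z_3 = 3.9358516 − (-2.0300079)·(3.9358516 − 5.1000000) / (-2.0300079 − 69.6510000) = 3.9358516 − (2.3632305)/(-71.6810079) = 3.9688203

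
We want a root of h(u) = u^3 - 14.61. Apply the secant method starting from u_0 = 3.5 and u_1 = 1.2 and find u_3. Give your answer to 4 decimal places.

h(3.5) = 28.265000, h(1.2) = -12.882000
u_2 = 1.200000 − (-12.882000)·(1.200000 − 3.500000) / (-12.882000 − 28.265000) = 1.200000 − (29.628600)/(-41.147000) = 1.920067
h(1.920067) = -7.531370
u_3 = 1.920067 − (-7.531370)·(1.920067 − 1.200000) / (-7.531370 − (-12.882000)) = 1.920067 − (-5.423092)/(5.350630) = 2.933610

2.9336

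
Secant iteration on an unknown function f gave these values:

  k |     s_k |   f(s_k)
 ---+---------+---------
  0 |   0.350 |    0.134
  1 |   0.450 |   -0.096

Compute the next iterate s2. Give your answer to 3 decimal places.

0.408

s2 = 0.450 − (-0.096)·(0.450 − 0.350) / (-0.096 − 0.134)
   = 0.450 − (-0.00960)/(-0.23000) = 0.40826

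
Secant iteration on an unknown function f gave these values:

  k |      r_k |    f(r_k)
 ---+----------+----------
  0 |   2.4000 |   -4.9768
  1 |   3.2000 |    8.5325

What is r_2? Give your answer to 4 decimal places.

r_2 = 3.2000 − 8.5325·(3.2000 − 2.4000) / (8.5325 − (-4.9768))
   = 3.2000 − (6.826000)/(13.509300) = 2.694718

2.6947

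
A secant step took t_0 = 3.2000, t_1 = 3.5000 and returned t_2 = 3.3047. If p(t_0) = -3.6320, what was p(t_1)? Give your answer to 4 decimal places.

The secant line through (3.2000, -3.6320) and (3.5000, p(t_1)) crosses zero at t_2 = 3.3047.
So (3.2000, -3.6320), (3.5000, p(t_1)), (3.3047, 0) are collinear:
p(t_1) = -3.6320 · (3.5000 − 3.3047) / (3.2000 − 3.3047) = -3.6320 · (0.195300)/(-0.104700) = 6.774877

6.7749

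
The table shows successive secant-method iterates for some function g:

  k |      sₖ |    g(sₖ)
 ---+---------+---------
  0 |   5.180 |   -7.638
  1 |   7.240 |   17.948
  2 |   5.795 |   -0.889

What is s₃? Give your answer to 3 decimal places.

s₃ = 5.795 − (-0.889)·(5.795 − 7.240) / (-0.889 − 17.948)
   = 5.795 − (1.28461)/(-18.83700) = 5.86320

5.863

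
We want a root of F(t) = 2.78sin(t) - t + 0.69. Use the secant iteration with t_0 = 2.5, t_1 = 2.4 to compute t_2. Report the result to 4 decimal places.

2.4534

F(2.5) = -0.146247, F(2.4) = 0.167788
t_2 = 2.400000 − 0.167788·(2.400000 − 2.500000) / (0.167788 − (-0.146247)) = 2.400000 − (-0.016779)/(0.314035) = 2.453430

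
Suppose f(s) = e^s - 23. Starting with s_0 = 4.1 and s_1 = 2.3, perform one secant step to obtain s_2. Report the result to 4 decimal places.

f(4.1) = 37.340288, f(2.3) = -13.025818
s_2 = 2.300000 − (-13.025818)·(2.300000 − 4.100000) / (-13.025818 − 37.340288) = 2.300000 − (23.446472)/(-50.366105) = 2.765521

2.7655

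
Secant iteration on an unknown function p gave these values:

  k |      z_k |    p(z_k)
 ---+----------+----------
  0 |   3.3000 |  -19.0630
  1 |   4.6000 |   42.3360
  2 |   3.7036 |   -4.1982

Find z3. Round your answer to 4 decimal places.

z3 = 3.7036 − (-4.1982)·(3.7036 − 4.6000) / (-4.1982 − 42.3360)
   = 3.7036 − (3.763266)/(-46.534200) = 3.784471

3.7845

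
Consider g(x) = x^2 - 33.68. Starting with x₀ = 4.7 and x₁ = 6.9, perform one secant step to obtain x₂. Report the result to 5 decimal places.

5.69914

g(4.7) = -11.5900000, g(6.9) = 13.9300000
x₂ = 6.9000000 − 13.9300000·(6.9000000 − 4.7000000) / (13.9300000 − (-11.5900000)) = 6.9000000 − (30.6460000)/(25.5200000) = 5.6991379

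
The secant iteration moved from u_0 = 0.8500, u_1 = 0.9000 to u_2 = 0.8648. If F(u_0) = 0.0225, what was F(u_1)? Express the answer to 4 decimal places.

The secant line through (0.8500, 0.0225) and (0.9000, F(u_1)) crosses zero at u_2 = 0.8648.
So (0.8500, 0.0225), (0.9000, F(u_1)), (0.8648, 0) are collinear:
F(u_1) = 0.0225 · (0.9000 − 0.8648) / (0.8500 − 0.8648) = 0.0225 · (0.035200)/(-0.014800) = -0.053514

-0.0535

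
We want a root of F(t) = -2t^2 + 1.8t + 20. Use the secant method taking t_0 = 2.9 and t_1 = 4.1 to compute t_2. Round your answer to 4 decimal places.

F(2.9) = 8.400000, F(4.1) = -6.240000
t_2 = 4.100000 − (-6.240000)·(4.100000 − 2.900000) / (-6.240000 − 8.400000) = 4.100000 − (-7.488000)/(-14.640000) = 3.588525

3.5885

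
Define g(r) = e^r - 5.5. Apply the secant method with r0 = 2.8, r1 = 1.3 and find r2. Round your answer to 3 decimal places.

g(2.8) = 10.94465, g(1.3) = -1.83070
r2 = 1.30000 − (-1.83070)·(1.30000 − 2.80000) / (-1.83070 − 10.94465) = 1.30000 − (2.74605)/(-12.77535) = 1.51495

1.515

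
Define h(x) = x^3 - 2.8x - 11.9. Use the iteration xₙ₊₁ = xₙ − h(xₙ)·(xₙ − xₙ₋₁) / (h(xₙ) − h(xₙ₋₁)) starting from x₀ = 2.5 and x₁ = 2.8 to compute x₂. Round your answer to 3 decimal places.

2.679

h(2.5) = -3.27500, h(2.8) = 2.21200
x₂ = 2.80000 − 2.21200·(2.80000 − 2.50000) / (2.21200 − (-3.27500)) = 2.80000 − (0.66360)/(5.48700) = 2.67906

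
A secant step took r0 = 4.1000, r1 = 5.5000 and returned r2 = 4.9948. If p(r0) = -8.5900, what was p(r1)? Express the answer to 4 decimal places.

The secant line through (4.1000, -8.5900) and (5.5000, p(r1)) crosses zero at r2 = 4.9948.
So (4.1000, -8.5900), (5.5000, p(r1)), (4.9948, 0) are collinear:
p(r1) = -8.5900 · (5.5000 − 4.9948) / (4.1000 − 4.9948) = -8.5900 · (0.505200)/(-0.894800) = 4.849875

4.8499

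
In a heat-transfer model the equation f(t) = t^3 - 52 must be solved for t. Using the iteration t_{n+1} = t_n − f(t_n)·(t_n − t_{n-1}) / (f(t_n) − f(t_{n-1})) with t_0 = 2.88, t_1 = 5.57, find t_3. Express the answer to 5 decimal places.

3.60154

f(2.88) = -28.1121280, f(5.57) = 120.8086930
t_2 = 5.5700000 − 120.8086930·(5.5700000 − 2.8800000) / (120.8086930 − (-28.1121280)) = 5.5700000 − (324.9753842)/(148.9208210) = 3.3877975
f(3.3877975) = -13.1176649
t_3 = 3.3877975 − (-13.1176649)·(3.3877975 − 5.5700000) / (-13.1176649 − 120.8086930) = 3.3877975 − (28.6254007)/(-133.9263579) = 3.6015374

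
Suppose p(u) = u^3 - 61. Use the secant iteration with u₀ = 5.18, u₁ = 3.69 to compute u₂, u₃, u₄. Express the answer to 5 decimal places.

p(5.18) = 77.9918320, p(3.69) = -10.7565910
u₂ = 3.6900000 − (-10.7565910)·(3.6900000 − 5.1800000) / (-10.7565910 − 77.9918320) = 3.6900000 − (16.0273206)/(-88.7484230) = 3.8705927
p(3.8705927) = -3.0127608
u₃ = 3.8705927 − (-3.0127608)·(3.8705927 − 3.6900000) / (-3.0127608 − (-10.7565910)) = 3.8705927 − (-0.5440827)/(7.7438302) = 3.9408529
p(3.9408529) = 0.2027126
u₄ = 3.9408529 − 0.2027126·(3.9408529 − 3.8705927) / (0.2027126 − (-3.0127608)) = 3.9408529 − (0.0142426)/(3.2154734) = 3.9364235

3.87059, 3.94085, 3.93642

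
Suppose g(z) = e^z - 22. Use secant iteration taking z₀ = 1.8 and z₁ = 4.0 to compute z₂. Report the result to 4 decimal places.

g(1.8) = -15.950353, g(4.0) = 32.598150
z₂ = 4.000000 − 32.598150·(4.000000 − 1.800000) / (32.598150 − (-15.950353)) = 4.000000 − (71.715930)/(48.548503) = 2.522798

2.5228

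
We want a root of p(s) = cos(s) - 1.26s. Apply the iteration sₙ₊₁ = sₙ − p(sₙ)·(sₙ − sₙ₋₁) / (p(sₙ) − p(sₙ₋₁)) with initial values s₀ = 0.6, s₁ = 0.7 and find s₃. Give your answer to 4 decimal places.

0.6377

p(0.6) = 0.069336, p(0.7) = -0.117158
s₂ = 0.700000 − (-0.117158)·(0.700000 − 0.600000) / (-0.117158 − 0.069336) = 0.700000 − (-0.011716)/(-0.186493) = 0.637179
p(0.637179) = 0.000932
s₃ = 0.637179 − 0.000932·(0.637179 − 0.700000) / (0.000932 − (-0.117158)) = 0.637179 − (-0.000059)/(0.118090) = 0.637675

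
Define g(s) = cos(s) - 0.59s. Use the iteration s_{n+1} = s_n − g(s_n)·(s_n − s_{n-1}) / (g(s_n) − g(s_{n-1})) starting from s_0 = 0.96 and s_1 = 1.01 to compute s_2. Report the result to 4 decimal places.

0.9650

g(0.96) = 0.007120, g(1.01) = -0.064039
s_2 = 1.010000 − (-0.064039)·(1.010000 − 0.960000) / (-0.064039 − 0.007120) = 1.010000 − (-0.003202)/(-0.071159) = 0.965003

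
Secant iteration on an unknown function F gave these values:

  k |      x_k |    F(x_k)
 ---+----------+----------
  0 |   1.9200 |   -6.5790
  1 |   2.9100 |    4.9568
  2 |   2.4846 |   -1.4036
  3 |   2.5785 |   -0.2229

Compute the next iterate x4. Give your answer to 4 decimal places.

x4 = 2.5785 − (-0.2229)·(2.5785 − 2.4846) / (-0.2229 − (-1.4036))
   = 2.5785 − (-0.020930)/(1.180700) = 2.596227

2.5962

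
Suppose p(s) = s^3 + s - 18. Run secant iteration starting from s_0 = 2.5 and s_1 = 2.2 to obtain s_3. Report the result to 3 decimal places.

p(2.5) = 0.12500, p(2.2) = -5.15200
s_2 = 2.20000 − (-5.15200)·(2.20000 − 2.50000) / (-5.15200 − 0.12500) = 2.20000 − (1.54560)/(-5.27700) = 2.49289
p(2.49289) = -0.01497
s_3 = 2.49289 − (-0.01497)·(2.49289 − 2.20000) / (-0.01497 − (-5.15200)) = 2.49289 − (-0.00438)/(5.13703) = 2.49375

2.494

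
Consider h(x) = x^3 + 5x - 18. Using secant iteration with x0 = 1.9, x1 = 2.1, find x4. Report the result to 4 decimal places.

2.0000

h(1.9) = -1.641000, h(2.1) = 1.761000
x2 = 2.100000 − 1.761000·(2.100000 − 1.900000) / (1.761000 − (-1.641000)) = 2.100000 − (0.352200)/(3.402000) = 1.996473
h(1.996473) = -0.059890
x3 = 1.996473 − (-0.059890)·(1.996473 − 2.100000) / (-0.059890 − 1.761000) = 1.996473 − (0.006200)/(-1.820890) = 1.999878
h(1.999878) = -0.002078
x4 = 1.999878 − (-0.002078)·(1.999878 − 1.996473) / (-0.002078 − (-0.059890)) = 1.999878 − (-0.000007)/(0.057812) = 2.000000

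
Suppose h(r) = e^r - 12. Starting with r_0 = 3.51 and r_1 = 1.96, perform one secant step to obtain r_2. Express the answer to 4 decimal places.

2.2483

h(3.51) = 21.448268, h(1.96) = -4.900673
r_2 = 1.960000 − (-4.900673)·(1.960000 − 3.510000) / (-4.900673 − 21.448268) = 1.960000 − (7.596043)/(-26.348941) = 2.248286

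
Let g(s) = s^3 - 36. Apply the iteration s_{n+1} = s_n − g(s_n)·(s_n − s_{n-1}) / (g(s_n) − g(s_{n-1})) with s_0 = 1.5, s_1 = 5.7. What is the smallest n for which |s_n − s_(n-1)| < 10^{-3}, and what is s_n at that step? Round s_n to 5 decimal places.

g(1.5) = -32.6250000, g(5.7) = 149.1930000
s_2 = 5.7000000 − 149.1930000·(4.2000000)/(181.8180000) = 2.2536383;  |Δ| = 3.4463617
g(2.2536383) = -24.5540296
s_3 = 2.2536383 − (-24.5540296)·(-3.4463617)/(-173.7470296) = 2.7406801;  |Δ| = 0.4870418
g(2.7406801) = -15.4138552
s_4 = 2.7406801 − (-15.4138552)·(0.4870418)/(9.1401744) = 3.5620202;  |Δ| = 0.8213401
g(3.5620202) = 9.1948687
s_5 = 3.5620202 − 9.1948687·(0.8213401)/(24.6087239) = 3.2551325;  |Δ| = 0.3068877
g(3.2551325) = -1.5089822
s_6 = 3.2551325 − (-1.5089822)·(-0.3068877)/(-10.7038510) = 3.2983962;  |Δ| = 0.0432637
g(3.2983962) = -0.1153713
s_7 = 3.2983962 − (-0.1153713)·(0.0432637)/(1.3936109) = 3.3019778;  |Δ| = 0.0035816
g(3.3019778) = 0.0016536
s_8 = 3.3019778 − 0.0016536·(0.0035816)/(0.1170249) = 3.3019272;  |Δ| = 0.0000506
|s_8 − s_7| = 0.0000506 < 10^{-3}

n = 8, s_n = 3.30193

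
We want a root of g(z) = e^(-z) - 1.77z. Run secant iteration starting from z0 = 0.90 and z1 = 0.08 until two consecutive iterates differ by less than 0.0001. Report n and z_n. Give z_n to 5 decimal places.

n = 5, z_n = 0.38459

g(0.90) = -1.1864303, g(0.08) = 0.7815163
z2 = 0.0800000 − 0.7815163·(-0.8200000)/(1.9679467) = 0.4056406;  |Δ| = 0.3256406
g(0.4056406) = -0.0514343
z3 = 0.4056406 − (-0.0514343)·(0.3256406)/(-0.8329506) = 0.3855325;  |Δ| = 0.0201081
g(0.3855325) = -0.0023041
z4 = 0.3855325 − (-0.0023041)·(-0.0201081)/(0.0491301) = 0.3845895;  |Δ| = 0.0009430
g(0.3845895) = 0.0000067
z5 = 0.3845895 − 0.0000067·(-0.0009430)/(0.0023108) = 0.3845922;  |Δ| = 0.0000027
|z5 − z4| = 0.0000027 < 0.0001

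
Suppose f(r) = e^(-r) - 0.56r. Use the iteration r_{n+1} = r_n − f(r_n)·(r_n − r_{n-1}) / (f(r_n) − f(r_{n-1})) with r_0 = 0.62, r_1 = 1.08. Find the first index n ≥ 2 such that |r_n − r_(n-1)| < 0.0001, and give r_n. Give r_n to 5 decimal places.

f(0.62) = 0.1907444, f(1.08) = -0.2652045
r_2 = 1.0800000 − (-0.2652045)·(0.4600000)/(-0.4559489) = 0.8124392;  |Δ| = 0.2675608
f(0.8124392) = -0.0111917
r_3 = 0.8124392 − (-0.0111917)·(-0.2675608)/(0.2540128) = 0.8006506;  |Δ| = 0.0117886
f(0.8006506) = 0.0006724
r_4 = 0.8006506 − 0.0006724·(-0.0117886)/(0.0118640) = 0.8013187;  |Δ| = 0.0006681
f(0.8013187) = -0.0000017
r_5 = 0.8013187 − (-0.0000017)·(0.0006681)/(-0.0006740) = 0.8013171;  |Δ| = 0.0000016
|r_5 − r_4| = 0.0000016 < 0.0001

n = 5, r_n = 0.80132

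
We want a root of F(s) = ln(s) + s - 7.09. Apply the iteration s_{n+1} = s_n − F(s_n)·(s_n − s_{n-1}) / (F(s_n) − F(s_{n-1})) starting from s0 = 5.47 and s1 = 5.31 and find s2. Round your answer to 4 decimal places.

F(5.47) = 0.079279, F(5.31) = -0.110408
s2 = 5.310000 − (-0.110408)·(5.310000 − 5.470000) / (-0.110408 − 0.079279) = 5.310000 − (0.017665)/(-0.189687) = 5.403129

5.4031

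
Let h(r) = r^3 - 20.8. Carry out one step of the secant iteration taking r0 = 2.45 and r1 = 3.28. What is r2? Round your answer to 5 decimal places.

h(2.45) = -6.0938750, h(3.28) = 14.4875520
r2 = 3.2800000 − 14.4875520·(3.2800000 − 2.4500000) / (14.4875520 − (-6.0938750)) = 3.2800000 − (12.0246682)/(20.5814270) = 2.6957515

2.69575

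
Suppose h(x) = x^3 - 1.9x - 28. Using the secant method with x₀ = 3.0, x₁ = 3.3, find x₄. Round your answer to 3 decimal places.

h(3.0) = -6.70000, h(3.3) = 1.66700
x₂ = 3.30000 − 1.66700·(3.30000 − 3.00000) / (1.66700 − (-6.70000)) = 3.30000 − (0.50010)/(8.36700) = 3.24023
h(3.24023) = -0.13698
x₃ = 3.24023 − (-0.13698)·(3.24023 − 3.30000) / (-0.13698 − 1.66700) = 3.24023 − (0.00819)/(-1.80398) = 3.24477
h(3.24477) = -0.00245
x₄ = 3.24477 − (-0.00245)·(3.24477 − 3.24023) / (-0.00245 − (-0.13698)) = 3.24477 − (-0.00001)/(0.13453) = 3.24485

3.245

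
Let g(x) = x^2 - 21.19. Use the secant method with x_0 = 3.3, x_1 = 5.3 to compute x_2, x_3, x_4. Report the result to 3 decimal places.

g(3.3) = -10.30000, g(5.3) = 6.90000
x_2 = 5.30000 − 6.90000·(5.30000 − 3.30000) / (6.90000 − (-10.30000)) = 5.30000 − (13.80000)/(17.20000) = 4.49767
g(4.49767) = -0.96092
x_3 = 4.49767 − (-0.96092)·(4.49767 − 5.30000) / (-0.96092 − 6.90000) = 4.49767 − (0.77097)/(-7.86092) = 4.59575
g(4.59575) = -0.06907
x_4 = 4.59575 − (-0.06907)·(4.59575 − 4.49767) / (-0.06907 − (-0.96092)) = 4.59575 − (-0.00677)/(0.89185) = 4.60335

4.498, 4.596, 4.603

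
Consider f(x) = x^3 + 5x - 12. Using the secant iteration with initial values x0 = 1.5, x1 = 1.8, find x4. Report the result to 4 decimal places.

f(1.5) = -1.125000, f(1.8) = 2.832000
x2 = 1.800000 − 2.832000·(1.800000 − 1.500000) / (2.832000 − (-1.125000)) = 1.800000 − (0.849600)/(3.957000) = 1.585292
f(1.585292) = -0.089464
x3 = 1.585292 − (-0.089464)·(1.585292 − 1.800000) / (-0.089464 − 2.832000) = 1.585292 − (0.019209)/(-2.921464) = 1.591867
f(1.591867) = -0.006811
x4 = 1.591867 − (-0.006811)·(1.591867 − 1.585292) / (-0.006811 − (-0.089464)) = 1.591867 − (-0.000045)/(0.082653) = 1.592409

1.5924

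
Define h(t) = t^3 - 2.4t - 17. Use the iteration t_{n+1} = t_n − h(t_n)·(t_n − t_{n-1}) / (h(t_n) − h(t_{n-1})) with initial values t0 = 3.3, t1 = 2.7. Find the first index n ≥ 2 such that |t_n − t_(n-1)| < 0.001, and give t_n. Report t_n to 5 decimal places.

h(3.3) = 11.0170000, h(2.7) = -3.7970000
t2 = 2.7000000 − (-3.7970000)·(-0.6000000)/(-14.8140000) = 2.8537870;  |Δ| = 0.1537870
h(2.8537870) = -0.6075623
t3 = 2.8537870 − (-0.6075623)·(0.1537870)/(3.1894377) = 2.8830821;  |Δ| = 0.0292952
h(2.8830821) = 0.0452505
t4 = 2.8830821 − 0.0452505·(0.0292952)/(0.6528128) = 2.8810515;  |Δ| = 0.0020306
h(2.8810515) = -0.0004771
t5 = 2.8810515 − (-0.0004771)·(-0.0020306)/(-0.0457276) = 2.8810727;  |Δ| = 0.0000212
|t5 − t4| = 0.0000212 < 0.001

n = 5, t_n = 2.88107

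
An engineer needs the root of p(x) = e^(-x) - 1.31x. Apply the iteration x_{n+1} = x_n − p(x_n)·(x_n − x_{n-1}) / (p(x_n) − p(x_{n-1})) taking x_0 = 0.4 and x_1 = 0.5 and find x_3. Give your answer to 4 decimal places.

0.4748

p(0.4) = 0.146320, p(0.5) = -0.048469
x_2 = 0.500000 − (-0.048469)·(0.500000 − 0.400000) / (-0.048469 − 0.146320) = 0.500000 − (-0.004847)/(-0.194789) = 0.475117
p(0.475117) = -0.000591
x_3 = 0.475117 − (-0.000591)·(0.475117 − 0.500000) / (-0.000591 − (-0.048469)) = 0.475117 − (0.000015)/(0.047878) = 0.474810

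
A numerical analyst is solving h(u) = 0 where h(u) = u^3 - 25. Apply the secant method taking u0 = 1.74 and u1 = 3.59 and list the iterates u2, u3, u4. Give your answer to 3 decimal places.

2.630, 2.863, 2.931

h(1.74) = -19.73198, h(3.59) = 21.26828
u2 = 3.59000 − 21.26828·(3.59000 − 1.74000) / (21.26828 − (-19.73198)) = 3.59000 − (39.34632)/(41.00025) = 2.63034
h(2.63034) = -6.80150
u3 = 2.63034 − (-6.80150)·(2.63034 − 3.59000) / (-6.80150 − 21.26828) = 2.63034 − (6.52713)/(-28.06978) = 2.86287
h(2.86287) = -1.53580
u4 = 2.86287 − (-1.53580)·(2.86287 − 2.63034) / (-1.53580 − (-6.80150)) = 2.86287 − (-0.35712)/(5.26571) = 2.93069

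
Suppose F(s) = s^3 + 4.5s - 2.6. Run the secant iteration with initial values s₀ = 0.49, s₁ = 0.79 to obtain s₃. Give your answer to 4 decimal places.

0.5420

F(0.49) = -0.277351, F(0.79) = 1.448039
s₂ = 0.790000 − 1.448039·(0.790000 − 0.490000) / (1.448039 − (-0.277351)) = 0.790000 − (0.434412)/(1.725390) = 0.538224
F(0.538224) = -0.022076
s₃ = 0.538224 − (-0.022076)·(0.538224 − 0.790000) / (-0.022076 − 1.448039) = 0.538224 − (0.005558)/(-1.470115) = 0.542005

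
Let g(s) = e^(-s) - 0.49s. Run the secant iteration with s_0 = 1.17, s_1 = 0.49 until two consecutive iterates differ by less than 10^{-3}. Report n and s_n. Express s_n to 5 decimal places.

g(1.17) = -0.2629331, g(0.49) = 0.3725264
s_2 = 0.4900000 − 0.3725264·(-0.6800000)/(0.6354595) = 0.8886375;  |Δ| = 0.3986375
g(0.8886375) = -0.0242167
s_3 = 0.8886375 − (-0.0242167)·(0.3986375)/(-0.3967431) = 0.8643051;  |Δ| = 0.0243323
g(0.8643051) = -0.0021653
s_4 = 0.8643051 − (-0.0021653)·(-0.0243323)/(0.0220514) = 0.8619159;  |Δ| = 0.0023893
g(0.8619159) = 0.0000134
s_5 = 0.8619159 − 0.0000134·(-0.0023893)/(0.0021786) = 0.8619305;  |Δ| = 0.0000146
|s_5 − s_4| = 0.0000146 < 10^{-3}

n = 5, s_n = 0.86193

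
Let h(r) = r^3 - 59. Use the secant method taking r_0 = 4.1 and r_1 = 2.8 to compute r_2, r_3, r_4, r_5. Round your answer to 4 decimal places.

h(4.1) = 9.921000, h(2.8) = -37.048000
r_2 = 2.800000 − (-37.048000)·(2.800000 − 4.100000) / (-37.048000 − 9.921000) = 2.800000 − (48.162400)/(-46.969000) = 3.825408
h(3.825408) = -3.019939
r_3 = 3.825408 − (-3.019939)·(3.825408 − 2.800000) / (-3.019939 − (-37.048000)) = 3.825408 − (-3.096670)/(34.028061) = 3.916412
h(3.916412) = 1.071020
r_4 = 3.916412 − 1.071020·(3.916412 − 3.825408) / (1.071020 − (-3.019939)) = 3.916412 − (0.097467)/(4.090959) = 3.892587
h(3.892587) = -0.018621
r_5 = 3.892587 − (-0.018621)·(3.892587 − 3.916412) / (-0.018621 − 1.071020) = 3.892587 − (0.000444)/(-1.089641) = 3.892994

3.8254, 3.9164, 3.8926, 3.8930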